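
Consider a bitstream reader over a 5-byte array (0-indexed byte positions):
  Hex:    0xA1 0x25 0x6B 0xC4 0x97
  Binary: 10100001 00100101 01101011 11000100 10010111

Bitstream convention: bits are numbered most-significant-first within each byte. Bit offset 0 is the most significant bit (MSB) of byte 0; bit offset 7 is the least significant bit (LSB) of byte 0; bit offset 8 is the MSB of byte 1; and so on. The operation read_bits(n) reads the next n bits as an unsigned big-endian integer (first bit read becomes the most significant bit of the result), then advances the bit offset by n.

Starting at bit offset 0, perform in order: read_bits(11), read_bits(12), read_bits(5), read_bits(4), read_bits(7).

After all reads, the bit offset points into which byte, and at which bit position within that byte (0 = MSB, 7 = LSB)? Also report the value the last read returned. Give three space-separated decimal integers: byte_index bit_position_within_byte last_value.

Read 1: bits[0:11] width=11 -> value=1289 (bin 10100001001); offset now 11 = byte 1 bit 3; 29 bits remain
Read 2: bits[11:23] width=12 -> value=693 (bin 001010110101); offset now 23 = byte 2 bit 7; 17 bits remain
Read 3: bits[23:28] width=5 -> value=28 (bin 11100); offset now 28 = byte 3 bit 4; 12 bits remain
Read 4: bits[28:32] width=4 -> value=4 (bin 0100); offset now 32 = byte 4 bit 0; 8 bits remain
Read 5: bits[32:39] width=7 -> value=75 (bin 1001011); offset now 39 = byte 4 bit 7; 1 bits remain

Answer: 4 7 75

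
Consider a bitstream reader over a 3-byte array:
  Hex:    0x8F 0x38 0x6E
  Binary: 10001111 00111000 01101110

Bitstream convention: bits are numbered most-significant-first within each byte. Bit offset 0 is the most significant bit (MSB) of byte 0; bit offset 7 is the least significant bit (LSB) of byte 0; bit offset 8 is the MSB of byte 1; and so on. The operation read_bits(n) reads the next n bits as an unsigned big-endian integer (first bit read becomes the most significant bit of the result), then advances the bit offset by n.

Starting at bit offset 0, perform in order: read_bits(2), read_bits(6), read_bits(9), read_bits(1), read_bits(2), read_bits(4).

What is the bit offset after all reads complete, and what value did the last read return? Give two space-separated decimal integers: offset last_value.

Answer: 24 14

Derivation:
Read 1: bits[0:2] width=2 -> value=2 (bin 10); offset now 2 = byte 0 bit 2; 22 bits remain
Read 2: bits[2:8] width=6 -> value=15 (bin 001111); offset now 8 = byte 1 bit 0; 16 bits remain
Read 3: bits[8:17] width=9 -> value=112 (bin 001110000); offset now 17 = byte 2 bit 1; 7 bits remain
Read 4: bits[17:18] width=1 -> value=1 (bin 1); offset now 18 = byte 2 bit 2; 6 bits remain
Read 5: bits[18:20] width=2 -> value=2 (bin 10); offset now 20 = byte 2 bit 4; 4 bits remain
Read 6: bits[20:24] width=4 -> value=14 (bin 1110); offset now 24 = byte 3 bit 0; 0 bits remain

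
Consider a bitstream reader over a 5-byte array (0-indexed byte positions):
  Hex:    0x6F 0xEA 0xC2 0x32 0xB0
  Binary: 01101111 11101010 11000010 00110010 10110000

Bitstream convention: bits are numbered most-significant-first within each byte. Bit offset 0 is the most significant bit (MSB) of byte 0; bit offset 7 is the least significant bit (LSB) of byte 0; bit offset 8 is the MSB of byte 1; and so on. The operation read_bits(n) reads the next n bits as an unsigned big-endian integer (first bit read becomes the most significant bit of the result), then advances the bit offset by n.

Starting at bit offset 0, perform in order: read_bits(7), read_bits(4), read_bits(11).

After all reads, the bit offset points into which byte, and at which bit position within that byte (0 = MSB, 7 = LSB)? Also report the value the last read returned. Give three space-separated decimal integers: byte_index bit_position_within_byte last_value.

Read 1: bits[0:7] width=7 -> value=55 (bin 0110111); offset now 7 = byte 0 bit 7; 33 bits remain
Read 2: bits[7:11] width=4 -> value=15 (bin 1111); offset now 11 = byte 1 bit 3; 29 bits remain
Read 3: bits[11:22] width=11 -> value=688 (bin 01010110000); offset now 22 = byte 2 bit 6; 18 bits remain

Answer: 2 6 688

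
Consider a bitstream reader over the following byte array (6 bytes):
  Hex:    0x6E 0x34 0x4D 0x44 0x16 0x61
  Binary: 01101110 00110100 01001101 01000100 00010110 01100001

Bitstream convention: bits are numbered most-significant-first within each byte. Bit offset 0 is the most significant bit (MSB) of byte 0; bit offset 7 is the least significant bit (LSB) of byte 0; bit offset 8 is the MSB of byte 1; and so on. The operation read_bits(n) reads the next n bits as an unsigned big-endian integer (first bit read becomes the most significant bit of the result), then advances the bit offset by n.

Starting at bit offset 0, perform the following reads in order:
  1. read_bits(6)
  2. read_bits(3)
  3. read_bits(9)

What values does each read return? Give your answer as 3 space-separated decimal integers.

Answer: 27 4 209

Derivation:
Read 1: bits[0:6] width=6 -> value=27 (bin 011011); offset now 6 = byte 0 bit 6; 42 bits remain
Read 2: bits[6:9] width=3 -> value=4 (bin 100); offset now 9 = byte 1 bit 1; 39 bits remain
Read 3: bits[9:18] width=9 -> value=209 (bin 011010001); offset now 18 = byte 2 bit 2; 30 bits remain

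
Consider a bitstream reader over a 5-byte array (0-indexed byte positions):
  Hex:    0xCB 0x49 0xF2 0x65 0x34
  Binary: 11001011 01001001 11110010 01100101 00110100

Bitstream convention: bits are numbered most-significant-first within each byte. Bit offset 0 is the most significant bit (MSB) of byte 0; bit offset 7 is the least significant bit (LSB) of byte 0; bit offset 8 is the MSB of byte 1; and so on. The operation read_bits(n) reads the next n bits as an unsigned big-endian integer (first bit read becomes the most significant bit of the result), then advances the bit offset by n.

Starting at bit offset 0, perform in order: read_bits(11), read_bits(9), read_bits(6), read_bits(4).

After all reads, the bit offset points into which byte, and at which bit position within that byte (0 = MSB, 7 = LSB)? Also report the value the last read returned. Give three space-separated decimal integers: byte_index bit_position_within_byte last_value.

Answer: 3 6 9

Derivation:
Read 1: bits[0:11] width=11 -> value=1626 (bin 11001011010); offset now 11 = byte 1 bit 3; 29 bits remain
Read 2: bits[11:20] width=9 -> value=159 (bin 010011111); offset now 20 = byte 2 bit 4; 20 bits remain
Read 3: bits[20:26] width=6 -> value=9 (bin 001001); offset now 26 = byte 3 bit 2; 14 bits remain
Read 4: bits[26:30] width=4 -> value=9 (bin 1001); offset now 30 = byte 3 bit 6; 10 bits remain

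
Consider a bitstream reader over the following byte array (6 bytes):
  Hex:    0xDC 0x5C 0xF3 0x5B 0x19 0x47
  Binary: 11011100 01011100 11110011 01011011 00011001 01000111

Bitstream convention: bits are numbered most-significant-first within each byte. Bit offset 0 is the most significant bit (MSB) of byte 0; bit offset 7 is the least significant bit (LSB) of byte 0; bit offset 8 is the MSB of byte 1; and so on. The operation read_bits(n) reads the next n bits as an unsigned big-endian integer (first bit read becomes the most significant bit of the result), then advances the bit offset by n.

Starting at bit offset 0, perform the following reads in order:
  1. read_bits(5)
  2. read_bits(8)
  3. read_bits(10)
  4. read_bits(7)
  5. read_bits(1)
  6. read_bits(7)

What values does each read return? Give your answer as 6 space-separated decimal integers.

Answer: 27 139 633 86 1 70

Derivation:
Read 1: bits[0:5] width=5 -> value=27 (bin 11011); offset now 5 = byte 0 bit 5; 43 bits remain
Read 2: bits[5:13] width=8 -> value=139 (bin 10001011); offset now 13 = byte 1 bit 5; 35 bits remain
Read 3: bits[13:23] width=10 -> value=633 (bin 1001111001); offset now 23 = byte 2 bit 7; 25 bits remain
Read 4: bits[23:30] width=7 -> value=86 (bin 1010110); offset now 30 = byte 3 bit 6; 18 bits remain
Read 5: bits[30:31] width=1 -> value=1 (bin 1); offset now 31 = byte 3 bit 7; 17 bits remain
Read 6: bits[31:38] width=7 -> value=70 (bin 1000110); offset now 38 = byte 4 bit 6; 10 bits remain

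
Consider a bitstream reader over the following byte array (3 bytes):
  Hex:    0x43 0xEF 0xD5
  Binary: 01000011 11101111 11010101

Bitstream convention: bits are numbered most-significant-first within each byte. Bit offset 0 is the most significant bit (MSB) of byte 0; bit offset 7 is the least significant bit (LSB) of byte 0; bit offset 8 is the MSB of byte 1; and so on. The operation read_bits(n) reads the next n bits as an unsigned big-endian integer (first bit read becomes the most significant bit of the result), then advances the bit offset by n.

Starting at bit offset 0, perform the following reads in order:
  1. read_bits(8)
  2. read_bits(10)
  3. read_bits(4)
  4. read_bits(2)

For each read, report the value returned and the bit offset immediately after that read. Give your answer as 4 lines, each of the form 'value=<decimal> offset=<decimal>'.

Read 1: bits[0:8] width=8 -> value=67 (bin 01000011); offset now 8 = byte 1 bit 0; 16 bits remain
Read 2: bits[8:18] width=10 -> value=959 (bin 1110111111); offset now 18 = byte 2 bit 2; 6 bits remain
Read 3: bits[18:22] width=4 -> value=5 (bin 0101); offset now 22 = byte 2 bit 6; 2 bits remain
Read 4: bits[22:24] width=2 -> value=1 (bin 01); offset now 24 = byte 3 bit 0; 0 bits remain

Answer: value=67 offset=8
value=959 offset=18
value=5 offset=22
value=1 offset=24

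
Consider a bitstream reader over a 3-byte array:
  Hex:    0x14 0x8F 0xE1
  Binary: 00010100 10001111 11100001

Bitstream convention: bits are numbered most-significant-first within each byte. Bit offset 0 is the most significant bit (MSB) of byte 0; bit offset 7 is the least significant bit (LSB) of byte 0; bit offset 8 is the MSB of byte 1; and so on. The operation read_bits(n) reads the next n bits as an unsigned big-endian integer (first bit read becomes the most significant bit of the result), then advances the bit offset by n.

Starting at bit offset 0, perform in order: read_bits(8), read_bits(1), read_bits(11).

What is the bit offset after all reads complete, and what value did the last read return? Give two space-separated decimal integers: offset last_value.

Answer: 20 254

Derivation:
Read 1: bits[0:8] width=8 -> value=20 (bin 00010100); offset now 8 = byte 1 bit 0; 16 bits remain
Read 2: bits[8:9] width=1 -> value=1 (bin 1); offset now 9 = byte 1 bit 1; 15 bits remain
Read 3: bits[9:20] width=11 -> value=254 (bin 00011111110); offset now 20 = byte 2 bit 4; 4 bits remain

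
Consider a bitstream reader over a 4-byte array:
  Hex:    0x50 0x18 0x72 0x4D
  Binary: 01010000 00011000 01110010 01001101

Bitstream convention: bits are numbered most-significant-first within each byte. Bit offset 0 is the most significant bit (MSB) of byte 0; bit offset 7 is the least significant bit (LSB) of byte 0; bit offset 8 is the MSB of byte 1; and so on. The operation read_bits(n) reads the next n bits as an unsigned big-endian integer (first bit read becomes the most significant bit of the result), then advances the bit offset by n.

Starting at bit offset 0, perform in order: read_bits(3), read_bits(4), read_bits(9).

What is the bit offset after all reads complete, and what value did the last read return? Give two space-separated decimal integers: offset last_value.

Answer: 16 24

Derivation:
Read 1: bits[0:3] width=3 -> value=2 (bin 010); offset now 3 = byte 0 bit 3; 29 bits remain
Read 2: bits[3:7] width=4 -> value=8 (bin 1000); offset now 7 = byte 0 bit 7; 25 bits remain
Read 3: bits[7:16] width=9 -> value=24 (bin 000011000); offset now 16 = byte 2 bit 0; 16 bits remain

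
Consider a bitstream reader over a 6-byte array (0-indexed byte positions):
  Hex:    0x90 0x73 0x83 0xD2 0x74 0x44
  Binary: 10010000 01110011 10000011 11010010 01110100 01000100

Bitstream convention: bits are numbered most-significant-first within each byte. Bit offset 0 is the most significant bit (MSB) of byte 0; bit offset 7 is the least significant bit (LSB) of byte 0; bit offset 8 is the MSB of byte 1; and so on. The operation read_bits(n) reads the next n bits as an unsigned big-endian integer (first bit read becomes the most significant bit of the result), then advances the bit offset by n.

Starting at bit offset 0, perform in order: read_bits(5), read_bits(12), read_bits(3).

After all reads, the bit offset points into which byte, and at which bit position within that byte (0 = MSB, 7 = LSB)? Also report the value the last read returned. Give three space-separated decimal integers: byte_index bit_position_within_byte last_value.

Read 1: bits[0:5] width=5 -> value=18 (bin 10010); offset now 5 = byte 0 bit 5; 43 bits remain
Read 2: bits[5:17] width=12 -> value=231 (bin 000011100111); offset now 17 = byte 2 bit 1; 31 bits remain
Read 3: bits[17:20] width=3 -> value=0 (bin 000); offset now 20 = byte 2 bit 4; 28 bits remain

Answer: 2 4 0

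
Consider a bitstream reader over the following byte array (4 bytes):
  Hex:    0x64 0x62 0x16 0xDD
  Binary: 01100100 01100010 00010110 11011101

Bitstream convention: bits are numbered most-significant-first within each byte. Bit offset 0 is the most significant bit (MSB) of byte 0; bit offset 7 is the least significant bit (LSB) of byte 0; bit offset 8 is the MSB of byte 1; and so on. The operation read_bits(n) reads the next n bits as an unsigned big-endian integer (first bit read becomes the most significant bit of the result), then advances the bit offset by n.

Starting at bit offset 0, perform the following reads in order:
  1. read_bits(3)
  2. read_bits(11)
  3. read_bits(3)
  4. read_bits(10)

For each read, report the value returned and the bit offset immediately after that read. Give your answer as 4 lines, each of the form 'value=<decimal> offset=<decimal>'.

Answer: value=3 offset=3
value=280 offset=14
value=4 offset=17
value=182 offset=27

Derivation:
Read 1: bits[0:3] width=3 -> value=3 (bin 011); offset now 3 = byte 0 bit 3; 29 bits remain
Read 2: bits[3:14] width=11 -> value=280 (bin 00100011000); offset now 14 = byte 1 bit 6; 18 bits remain
Read 3: bits[14:17] width=3 -> value=4 (bin 100); offset now 17 = byte 2 bit 1; 15 bits remain
Read 4: bits[17:27] width=10 -> value=182 (bin 0010110110); offset now 27 = byte 3 bit 3; 5 bits remain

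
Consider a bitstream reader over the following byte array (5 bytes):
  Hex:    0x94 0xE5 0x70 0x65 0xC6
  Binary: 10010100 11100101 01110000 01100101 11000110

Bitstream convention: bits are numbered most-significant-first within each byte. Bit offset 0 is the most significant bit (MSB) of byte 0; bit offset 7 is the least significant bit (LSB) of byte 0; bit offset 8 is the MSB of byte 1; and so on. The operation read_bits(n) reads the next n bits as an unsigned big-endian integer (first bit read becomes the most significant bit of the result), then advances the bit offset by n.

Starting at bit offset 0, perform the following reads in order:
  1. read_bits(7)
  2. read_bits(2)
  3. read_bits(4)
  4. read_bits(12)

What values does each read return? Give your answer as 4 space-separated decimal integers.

Answer: 74 1 12 2784

Derivation:
Read 1: bits[0:7] width=7 -> value=74 (bin 1001010); offset now 7 = byte 0 bit 7; 33 bits remain
Read 2: bits[7:9] width=2 -> value=1 (bin 01); offset now 9 = byte 1 bit 1; 31 bits remain
Read 3: bits[9:13] width=4 -> value=12 (bin 1100); offset now 13 = byte 1 bit 5; 27 bits remain
Read 4: bits[13:25] width=12 -> value=2784 (bin 101011100000); offset now 25 = byte 3 bit 1; 15 bits remain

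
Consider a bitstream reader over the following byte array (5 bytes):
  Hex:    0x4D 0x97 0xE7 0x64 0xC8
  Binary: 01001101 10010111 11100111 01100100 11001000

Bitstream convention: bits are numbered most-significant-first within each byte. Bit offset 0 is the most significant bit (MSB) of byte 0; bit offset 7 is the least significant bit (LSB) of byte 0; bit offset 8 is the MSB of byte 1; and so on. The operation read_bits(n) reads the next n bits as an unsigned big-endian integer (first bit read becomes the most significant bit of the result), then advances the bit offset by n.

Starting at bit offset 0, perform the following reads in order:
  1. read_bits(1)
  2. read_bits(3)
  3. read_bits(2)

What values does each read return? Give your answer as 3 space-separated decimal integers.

Read 1: bits[0:1] width=1 -> value=0 (bin 0); offset now 1 = byte 0 bit 1; 39 bits remain
Read 2: bits[1:4] width=3 -> value=4 (bin 100); offset now 4 = byte 0 bit 4; 36 bits remain
Read 3: bits[4:6] width=2 -> value=3 (bin 11); offset now 6 = byte 0 bit 6; 34 bits remain

Answer: 0 4 3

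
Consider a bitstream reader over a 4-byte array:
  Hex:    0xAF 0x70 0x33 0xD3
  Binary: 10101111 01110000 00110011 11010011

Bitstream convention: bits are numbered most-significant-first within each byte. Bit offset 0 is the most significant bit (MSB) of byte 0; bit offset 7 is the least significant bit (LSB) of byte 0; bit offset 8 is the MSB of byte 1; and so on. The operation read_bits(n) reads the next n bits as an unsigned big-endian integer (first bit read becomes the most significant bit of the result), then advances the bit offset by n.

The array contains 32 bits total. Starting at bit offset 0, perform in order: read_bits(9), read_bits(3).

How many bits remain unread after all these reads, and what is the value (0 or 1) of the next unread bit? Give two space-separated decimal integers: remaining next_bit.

Read 1: bits[0:9] width=9 -> value=350 (bin 101011110); offset now 9 = byte 1 bit 1; 23 bits remain
Read 2: bits[9:12] width=3 -> value=7 (bin 111); offset now 12 = byte 1 bit 4; 20 bits remain

Answer: 20 0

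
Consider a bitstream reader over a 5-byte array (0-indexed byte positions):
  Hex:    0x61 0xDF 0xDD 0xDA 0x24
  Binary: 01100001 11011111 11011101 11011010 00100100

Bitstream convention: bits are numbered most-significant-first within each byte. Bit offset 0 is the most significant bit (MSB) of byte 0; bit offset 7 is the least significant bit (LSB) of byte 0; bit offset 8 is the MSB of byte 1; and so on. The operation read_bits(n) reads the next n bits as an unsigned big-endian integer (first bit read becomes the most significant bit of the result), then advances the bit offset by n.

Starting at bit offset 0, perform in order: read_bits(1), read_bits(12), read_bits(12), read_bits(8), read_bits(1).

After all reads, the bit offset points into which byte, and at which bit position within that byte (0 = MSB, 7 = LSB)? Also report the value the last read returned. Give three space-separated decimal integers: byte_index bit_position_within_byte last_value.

Read 1: bits[0:1] width=1 -> value=0 (bin 0); offset now 1 = byte 0 bit 1; 39 bits remain
Read 2: bits[1:13] width=12 -> value=3131 (bin 110000111011); offset now 13 = byte 1 bit 5; 27 bits remain
Read 3: bits[13:25] width=12 -> value=4027 (bin 111110111011); offset now 25 = byte 3 bit 1; 15 bits remain
Read 4: bits[25:33] width=8 -> value=180 (bin 10110100); offset now 33 = byte 4 bit 1; 7 bits remain
Read 5: bits[33:34] width=1 -> value=0 (bin 0); offset now 34 = byte 4 bit 2; 6 bits remain

Answer: 4 2 0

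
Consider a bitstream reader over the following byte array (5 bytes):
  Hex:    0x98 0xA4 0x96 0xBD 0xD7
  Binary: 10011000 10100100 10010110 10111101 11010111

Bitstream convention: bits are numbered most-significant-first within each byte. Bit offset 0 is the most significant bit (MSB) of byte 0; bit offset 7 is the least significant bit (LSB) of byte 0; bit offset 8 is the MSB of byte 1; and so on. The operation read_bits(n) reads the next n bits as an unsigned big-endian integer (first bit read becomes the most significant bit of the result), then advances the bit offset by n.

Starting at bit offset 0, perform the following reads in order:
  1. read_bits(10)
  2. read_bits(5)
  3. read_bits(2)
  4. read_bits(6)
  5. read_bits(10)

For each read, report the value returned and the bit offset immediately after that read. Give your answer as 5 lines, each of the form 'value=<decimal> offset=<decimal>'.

Answer: value=610 offset=10
value=18 offset=15
value=1 offset=17
value=11 offset=23
value=379 offset=33

Derivation:
Read 1: bits[0:10] width=10 -> value=610 (bin 1001100010); offset now 10 = byte 1 bit 2; 30 bits remain
Read 2: bits[10:15] width=5 -> value=18 (bin 10010); offset now 15 = byte 1 bit 7; 25 bits remain
Read 3: bits[15:17] width=2 -> value=1 (bin 01); offset now 17 = byte 2 bit 1; 23 bits remain
Read 4: bits[17:23] width=6 -> value=11 (bin 001011); offset now 23 = byte 2 bit 7; 17 bits remain
Read 5: bits[23:33] width=10 -> value=379 (bin 0101111011); offset now 33 = byte 4 bit 1; 7 bits remain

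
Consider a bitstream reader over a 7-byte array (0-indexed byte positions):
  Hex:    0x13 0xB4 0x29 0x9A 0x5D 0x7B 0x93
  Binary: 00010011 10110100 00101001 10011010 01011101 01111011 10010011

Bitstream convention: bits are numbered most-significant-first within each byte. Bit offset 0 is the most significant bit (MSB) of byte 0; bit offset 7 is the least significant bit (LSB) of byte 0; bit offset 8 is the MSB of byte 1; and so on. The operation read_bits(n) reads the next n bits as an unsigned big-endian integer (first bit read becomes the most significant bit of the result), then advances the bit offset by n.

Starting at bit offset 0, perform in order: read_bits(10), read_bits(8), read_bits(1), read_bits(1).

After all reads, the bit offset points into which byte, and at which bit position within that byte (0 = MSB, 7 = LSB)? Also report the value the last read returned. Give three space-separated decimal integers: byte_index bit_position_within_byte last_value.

Answer: 2 4 0

Derivation:
Read 1: bits[0:10] width=10 -> value=78 (bin 0001001110); offset now 10 = byte 1 bit 2; 46 bits remain
Read 2: bits[10:18] width=8 -> value=208 (bin 11010000); offset now 18 = byte 2 bit 2; 38 bits remain
Read 3: bits[18:19] width=1 -> value=1 (bin 1); offset now 19 = byte 2 bit 3; 37 bits remain
Read 4: bits[19:20] width=1 -> value=0 (bin 0); offset now 20 = byte 2 bit 4; 36 bits remain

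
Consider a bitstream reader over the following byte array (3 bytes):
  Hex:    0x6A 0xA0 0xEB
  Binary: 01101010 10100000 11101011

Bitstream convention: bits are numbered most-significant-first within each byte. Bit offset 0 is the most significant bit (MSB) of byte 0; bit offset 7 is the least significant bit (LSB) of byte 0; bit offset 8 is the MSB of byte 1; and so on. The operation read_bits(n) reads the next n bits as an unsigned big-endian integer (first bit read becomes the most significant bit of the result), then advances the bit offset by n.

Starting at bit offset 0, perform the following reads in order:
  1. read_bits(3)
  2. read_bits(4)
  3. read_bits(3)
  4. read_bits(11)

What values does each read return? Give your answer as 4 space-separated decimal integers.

Read 1: bits[0:3] width=3 -> value=3 (bin 011); offset now 3 = byte 0 bit 3; 21 bits remain
Read 2: bits[3:7] width=4 -> value=5 (bin 0101); offset now 7 = byte 0 bit 7; 17 bits remain
Read 3: bits[7:10] width=3 -> value=2 (bin 010); offset now 10 = byte 1 bit 2; 14 bits remain
Read 4: bits[10:21] width=11 -> value=1053 (bin 10000011101); offset now 21 = byte 2 bit 5; 3 bits remain

Answer: 3 5 2 1053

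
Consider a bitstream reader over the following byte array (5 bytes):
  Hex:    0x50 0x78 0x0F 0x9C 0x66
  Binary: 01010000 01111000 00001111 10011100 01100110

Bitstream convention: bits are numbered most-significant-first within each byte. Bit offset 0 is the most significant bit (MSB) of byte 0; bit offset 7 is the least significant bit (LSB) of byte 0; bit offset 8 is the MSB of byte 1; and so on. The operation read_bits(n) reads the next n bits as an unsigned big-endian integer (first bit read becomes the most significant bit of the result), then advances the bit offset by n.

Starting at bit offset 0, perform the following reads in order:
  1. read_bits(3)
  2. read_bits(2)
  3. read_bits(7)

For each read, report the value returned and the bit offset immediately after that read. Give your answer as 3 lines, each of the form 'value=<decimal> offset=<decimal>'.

Answer: value=2 offset=3
value=2 offset=5
value=7 offset=12

Derivation:
Read 1: bits[0:3] width=3 -> value=2 (bin 010); offset now 3 = byte 0 bit 3; 37 bits remain
Read 2: bits[3:5] width=2 -> value=2 (bin 10); offset now 5 = byte 0 bit 5; 35 bits remain
Read 3: bits[5:12] width=7 -> value=7 (bin 0000111); offset now 12 = byte 1 bit 4; 28 bits remain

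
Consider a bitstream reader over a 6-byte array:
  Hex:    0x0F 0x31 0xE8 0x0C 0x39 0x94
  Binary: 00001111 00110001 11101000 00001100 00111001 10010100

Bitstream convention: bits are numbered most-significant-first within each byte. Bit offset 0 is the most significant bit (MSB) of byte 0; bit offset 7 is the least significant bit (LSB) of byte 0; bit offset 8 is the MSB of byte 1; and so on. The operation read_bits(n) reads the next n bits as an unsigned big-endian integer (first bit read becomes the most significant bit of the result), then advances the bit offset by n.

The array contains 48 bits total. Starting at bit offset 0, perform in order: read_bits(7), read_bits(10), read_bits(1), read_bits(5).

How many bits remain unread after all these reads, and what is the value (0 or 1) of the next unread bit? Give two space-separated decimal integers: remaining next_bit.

Answer: 25 0

Derivation:
Read 1: bits[0:7] width=7 -> value=7 (bin 0000111); offset now 7 = byte 0 bit 7; 41 bits remain
Read 2: bits[7:17] width=10 -> value=611 (bin 1001100011); offset now 17 = byte 2 bit 1; 31 bits remain
Read 3: bits[17:18] width=1 -> value=1 (bin 1); offset now 18 = byte 2 bit 2; 30 bits remain
Read 4: bits[18:23] width=5 -> value=20 (bin 10100); offset now 23 = byte 2 bit 7; 25 bits remain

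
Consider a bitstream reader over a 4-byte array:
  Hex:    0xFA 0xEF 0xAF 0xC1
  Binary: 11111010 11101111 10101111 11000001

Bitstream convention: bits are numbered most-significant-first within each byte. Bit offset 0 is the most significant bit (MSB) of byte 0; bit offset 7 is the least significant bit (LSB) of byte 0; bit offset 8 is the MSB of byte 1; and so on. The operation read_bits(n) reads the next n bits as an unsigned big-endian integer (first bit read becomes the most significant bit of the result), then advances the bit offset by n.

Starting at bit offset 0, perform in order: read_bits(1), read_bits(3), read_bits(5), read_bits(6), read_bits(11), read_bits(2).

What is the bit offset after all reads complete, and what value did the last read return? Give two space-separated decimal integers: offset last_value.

Answer: 28 0

Derivation:
Read 1: bits[0:1] width=1 -> value=1 (bin 1); offset now 1 = byte 0 bit 1; 31 bits remain
Read 2: bits[1:4] width=3 -> value=7 (bin 111); offset now 4 = byte 0 bit 4; 28 bits remain
Read 3: bits[4:9] width=5 -> value=21 (bin 10101); offset now 9 = byte 1 bit 1; 23 bits remain
Read 4: bits[9:15] width=6 -> value=55 (bin 110111); offset now 15 = byte 1 bit 7; 17 bits remain
Read 5: bits[15:26] width=11 -> value=1727 (bin 11010111111); offset now 26 = byte 3 bit 2; 6 bits remain
Read 6: bits[26:28] width=2 -> value=0 (bin 00); offset now 28 = byte 3 bit 4; 4 bits remain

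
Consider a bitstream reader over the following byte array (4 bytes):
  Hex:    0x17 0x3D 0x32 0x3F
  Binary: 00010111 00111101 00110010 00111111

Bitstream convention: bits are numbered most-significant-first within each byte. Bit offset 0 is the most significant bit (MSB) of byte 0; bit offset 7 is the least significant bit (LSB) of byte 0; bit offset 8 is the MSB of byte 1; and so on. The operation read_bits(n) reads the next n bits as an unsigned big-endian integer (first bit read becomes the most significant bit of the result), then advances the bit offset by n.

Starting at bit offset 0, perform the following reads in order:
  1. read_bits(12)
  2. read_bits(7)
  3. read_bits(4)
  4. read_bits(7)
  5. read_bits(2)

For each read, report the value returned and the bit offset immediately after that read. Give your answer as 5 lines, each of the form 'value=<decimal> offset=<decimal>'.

Read 1: bits[0:12] width=12 -> value=371 (bin 000101110011); offset now 12 = byte 1 bit 4; 20 bits remain
Read 2: bits[12:19] width=7 -> value=105 (bin 1101001); offset now 19 = byte 2 bit 3; 13 bits remain
Read 3: bits[19:23] width=4 -> value=9 (bin 1001); offset now 23 = byte 2 bit 7; 9 bits remain
Read 4: bits[23:30] width=7 -> value=15 (bin 0001111); offset now 30 = byte 3 bit 6; 2 bits remain
Read 5: bits[30:32] width=2 -> value=3 (bin 11); offset now 32 = byte 4 bit 0; 0 bits remain

Answer: value=371 offset=12
value=105 offset=19
value=9 offset=23
value=15 offset=30
value=3 offset=32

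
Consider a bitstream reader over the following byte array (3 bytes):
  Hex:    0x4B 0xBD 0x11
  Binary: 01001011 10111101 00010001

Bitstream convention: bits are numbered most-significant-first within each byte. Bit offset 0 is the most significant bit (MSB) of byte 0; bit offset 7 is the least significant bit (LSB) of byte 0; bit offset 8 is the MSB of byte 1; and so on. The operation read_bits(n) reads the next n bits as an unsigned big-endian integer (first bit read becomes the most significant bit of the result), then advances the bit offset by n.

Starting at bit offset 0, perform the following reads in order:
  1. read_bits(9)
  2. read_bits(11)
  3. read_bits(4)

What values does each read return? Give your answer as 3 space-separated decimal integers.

Answer: 151 977 1

Derivation:
Read 1: bits[0:9] width=9 -> value=151 (bin 010010111); offset now 9 = byte 1 bit 1; 15 bits remain
Read 2: bits[9:20] width=11 -> value=977 (bin 01111010001); offset now 20 = byte 2 bit 4; 4 bits remain
Read 3: bits[20:24] width=4 -> value=1 (bin 0001); offset now 24 = byte 3 bit 0; 0 bits remain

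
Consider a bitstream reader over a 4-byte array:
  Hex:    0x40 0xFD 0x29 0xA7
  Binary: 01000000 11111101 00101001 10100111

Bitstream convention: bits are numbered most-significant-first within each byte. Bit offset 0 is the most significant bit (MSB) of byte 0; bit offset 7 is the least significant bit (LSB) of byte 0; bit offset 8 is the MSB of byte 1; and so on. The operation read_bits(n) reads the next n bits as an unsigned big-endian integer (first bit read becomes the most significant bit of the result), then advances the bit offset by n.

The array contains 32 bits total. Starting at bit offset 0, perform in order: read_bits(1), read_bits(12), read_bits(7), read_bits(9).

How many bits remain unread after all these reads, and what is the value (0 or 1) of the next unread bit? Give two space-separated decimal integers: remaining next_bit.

Answer: 3 1

Derivation:
Read 1: bits[0:1] width=1 -> value=0 (bin 0); offset now 1 = byte 0 bit 1; 31 bits remain
Read 2: bits[1:13] width=12 -> value=2079 (bin 100000011111); offset now 13 = byte 1 bit 5; 19 bits remain
Read 3: bits[13:20] width=7 -> value=82 (bin 1010010); offset now 20 = byte 2 bit 4; 12 bits remain
Read 4: bits[20:29] width=9 -> value=308 (bin 100110100); offset now 29 = byte 3 bit 5; 3 bits remain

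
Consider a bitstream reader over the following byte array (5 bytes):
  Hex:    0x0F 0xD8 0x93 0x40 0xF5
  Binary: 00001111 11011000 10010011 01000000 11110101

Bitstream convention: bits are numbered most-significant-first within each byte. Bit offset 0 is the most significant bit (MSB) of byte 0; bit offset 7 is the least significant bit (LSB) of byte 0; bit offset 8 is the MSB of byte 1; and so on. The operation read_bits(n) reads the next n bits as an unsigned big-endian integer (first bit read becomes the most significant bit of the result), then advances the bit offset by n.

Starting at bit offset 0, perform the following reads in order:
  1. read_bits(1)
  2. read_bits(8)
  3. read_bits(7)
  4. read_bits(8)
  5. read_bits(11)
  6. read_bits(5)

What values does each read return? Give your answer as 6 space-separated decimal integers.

Answer: 0 31 88 147 519 21

Derivation:
Read 1: bits[0:1] width=1 -> value=0 (bin 0); offset now 1 = byte 0 bit 1; 39 bits remain
Read 2: bits[1:9] width=8 -> value=31 (bin 00011111); offset now 9 = byte 1 bit 1; 31 bits remain
Read 3: bits[9:16] width=7 -> value=88 (bin 1011000); offset now 16 = byte 2 bit 0; 24 bits remain
Read 4: bits[16:24] width=8 -> value=147 (bin 10010011); offset now 24 = byte 3 bit 0; 16 bits remain
Read 5: bits[24:35] width=11 -> value=519 (bin 01000000111); offset now 35 = byte 4 bit 3; 5 bits remain
Read 6: bits[35:40] width=5 -> value=21 (bin 10101); offset now 40 = byte 5 bit 0; 0 bits remain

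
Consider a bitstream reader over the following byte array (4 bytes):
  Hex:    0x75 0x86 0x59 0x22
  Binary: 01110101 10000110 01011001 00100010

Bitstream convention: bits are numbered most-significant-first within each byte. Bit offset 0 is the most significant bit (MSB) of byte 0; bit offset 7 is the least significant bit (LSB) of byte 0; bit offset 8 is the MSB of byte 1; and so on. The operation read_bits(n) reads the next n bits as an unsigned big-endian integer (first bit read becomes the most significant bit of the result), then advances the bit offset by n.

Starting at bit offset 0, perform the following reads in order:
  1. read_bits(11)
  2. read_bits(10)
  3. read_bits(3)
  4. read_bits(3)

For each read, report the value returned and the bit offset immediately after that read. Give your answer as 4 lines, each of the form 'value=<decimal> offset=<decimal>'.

Read 1: bits[0:11] width=11 -> value=940 (bin 01110101100); offset now 11 = byte 1 bit 3; 21 bits remain
Read 2: bits[11:21] width=10 -> value=203 (bin 0011001011); offset now 21 = byte 2 bit 5; 11 bits remain
Read 3: bits[21:24] width=3 -> value=1 (bin 001); offset now 24 = byte 3 bit 0; 8 bits remain
Read 4: bits[24:27] width=3 -> value=1 (bin 001); offset now 27 = byte 3 bit 3; 5 bits remain

Answer: value=940 offset=11
value=203 offset=21
value=1 offset=24
value=1 offset=27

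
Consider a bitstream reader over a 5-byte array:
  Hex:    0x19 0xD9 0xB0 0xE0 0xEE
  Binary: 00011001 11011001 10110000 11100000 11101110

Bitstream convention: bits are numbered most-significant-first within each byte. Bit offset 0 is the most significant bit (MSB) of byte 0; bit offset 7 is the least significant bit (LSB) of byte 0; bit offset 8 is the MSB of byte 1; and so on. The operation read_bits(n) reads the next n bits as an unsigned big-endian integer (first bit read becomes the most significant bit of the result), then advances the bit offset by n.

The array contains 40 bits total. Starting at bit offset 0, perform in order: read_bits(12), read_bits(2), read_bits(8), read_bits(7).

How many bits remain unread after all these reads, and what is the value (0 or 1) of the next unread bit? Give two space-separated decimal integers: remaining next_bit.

Answer: 11 0

Derivation:
Read 1: bits[0:12] width=12 -> value=413 (bin 000110011101); offset now 12 = byte 1 bit 4; 28 bits remain
Read 2: bits[12:14] width=2 -> value=2 (bin 10); offset now 14 = byte 1 bit 6; 26 bits remain
Read 3: bits[14:22] width=8 -> value=108 (bin 01101100); offset now 22 = byte 2 bit 6; 18 bits remain
Read 4: bits[22:29] width=7 -> value=28 (bin 0011100); offset now 29 = byte 3 bit 5; 11 bits remain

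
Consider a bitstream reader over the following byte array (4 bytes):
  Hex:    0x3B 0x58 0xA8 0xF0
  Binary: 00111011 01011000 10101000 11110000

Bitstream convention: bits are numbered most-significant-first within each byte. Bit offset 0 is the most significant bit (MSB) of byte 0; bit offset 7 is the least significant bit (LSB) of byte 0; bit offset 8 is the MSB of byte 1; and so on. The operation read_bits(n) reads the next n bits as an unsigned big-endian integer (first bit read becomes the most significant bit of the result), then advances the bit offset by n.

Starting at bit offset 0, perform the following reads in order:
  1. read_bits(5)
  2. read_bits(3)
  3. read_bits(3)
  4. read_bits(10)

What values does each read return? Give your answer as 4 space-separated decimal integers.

Read 1: bits[0:5] width=5 -> value=7 (bin 00111); offset now 5 = byte 0 bit 5; 27 bits remain
Read 2: bits[5:8] width=3 -> value=3 (bin 011); offset now 8 = byte 1 bit 0; 24 bits remain
Read 3: bits[8:11] width=3 -> value=2 (bin 010); offset now 11 = byte 1 bit 3; 21 bits remain
Read 4: bits[11:21] width=10 -> value=789 (bin 1100010101); offset now 21 = byte 2 bit 5; 11 bits remain

Answer: 7 3 2 789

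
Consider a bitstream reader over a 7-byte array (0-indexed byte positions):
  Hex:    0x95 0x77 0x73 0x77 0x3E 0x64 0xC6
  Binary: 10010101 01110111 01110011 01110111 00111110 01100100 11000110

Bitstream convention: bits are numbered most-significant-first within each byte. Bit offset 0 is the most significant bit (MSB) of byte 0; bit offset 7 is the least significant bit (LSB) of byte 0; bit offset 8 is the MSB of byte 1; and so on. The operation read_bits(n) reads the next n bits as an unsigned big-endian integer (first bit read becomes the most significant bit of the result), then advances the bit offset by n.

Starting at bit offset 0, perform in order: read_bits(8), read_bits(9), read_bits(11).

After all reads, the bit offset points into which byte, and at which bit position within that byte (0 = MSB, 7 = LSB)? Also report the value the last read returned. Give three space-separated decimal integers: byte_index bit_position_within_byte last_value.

Answer: 3 4 1847

Derivation:
Read 1: bits[0:8] width=8 -> value=149 (bin 10010101); offset now 8 = byte 1 bit 0; 48 bits remain
Read 2: bits[8:17] width=9 -> value=238 (bin 011101110); offset now 17 = byte 2 bit 1; 39 bits remain
Read 3: bits[17:28] width=11 -> value=1847 (bin 11100110111); offset now 28 = byte 3 bit 4; 28 bits remain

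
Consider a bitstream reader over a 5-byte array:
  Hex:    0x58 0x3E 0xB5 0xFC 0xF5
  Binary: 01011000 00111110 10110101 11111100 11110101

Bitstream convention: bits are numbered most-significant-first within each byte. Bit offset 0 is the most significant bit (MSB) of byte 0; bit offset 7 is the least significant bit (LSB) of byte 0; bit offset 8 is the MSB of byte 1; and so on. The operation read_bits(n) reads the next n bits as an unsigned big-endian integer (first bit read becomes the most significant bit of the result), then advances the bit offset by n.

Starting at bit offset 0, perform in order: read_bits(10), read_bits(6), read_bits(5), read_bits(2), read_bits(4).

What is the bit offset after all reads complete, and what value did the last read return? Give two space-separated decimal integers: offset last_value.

Read 1: bits[0:10] width=10 -> value=352 (bin 0101100000); offset now 10 = byte 1 bit 2; 30 bits remain
Read 2: bits[10:16] width=6 -> value=62 (bin 111110); offset now 16 = byte 2 bit 0; 24 bits remain
Read 3: bits[16:21] width=5 -> value=22 (bin 10110); offset now 21 = byte 2 bit 5; 19 bits remain
Read 4: bits[21:23] width=2 -> value=2 (bin 10); offset now 23 = byte 2 bit 7; 17 bits remain
Read 5: bits[23:27] width=4 -> value=15 (bin 1111); offset now 27 = byte 3 bit 3; 13 bits remain

Answer: 27 15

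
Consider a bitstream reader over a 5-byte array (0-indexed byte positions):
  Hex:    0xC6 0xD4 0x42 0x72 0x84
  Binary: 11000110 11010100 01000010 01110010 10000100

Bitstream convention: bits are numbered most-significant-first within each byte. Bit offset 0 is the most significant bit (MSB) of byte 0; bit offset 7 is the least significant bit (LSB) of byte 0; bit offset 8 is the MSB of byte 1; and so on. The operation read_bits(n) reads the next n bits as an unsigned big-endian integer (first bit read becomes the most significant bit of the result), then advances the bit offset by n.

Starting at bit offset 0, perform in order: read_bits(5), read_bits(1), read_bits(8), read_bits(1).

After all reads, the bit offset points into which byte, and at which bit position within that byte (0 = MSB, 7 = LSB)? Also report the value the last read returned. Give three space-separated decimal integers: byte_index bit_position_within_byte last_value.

Read 1: bits[0:5] width=5 -> value=24 (bin 11000); offset now 5 = byte 0 bit 5; 35 bits remain
Read 2: bits[5:6] width=1 -> value=1 (bin 1); offset now 6 = byte 0 bit 6; 34 bits remain
Read 3: bits[6:14] width=8 -> value=181 (bin 10110101); offset now 14 = byte 1 bit 6; 26 bits remain
Read 4: bits[14:15] width=1 -> value=0 (bin 0); offset now 15 = byte 1 bit 7; 25 bits remain

Answer: 1 7 0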